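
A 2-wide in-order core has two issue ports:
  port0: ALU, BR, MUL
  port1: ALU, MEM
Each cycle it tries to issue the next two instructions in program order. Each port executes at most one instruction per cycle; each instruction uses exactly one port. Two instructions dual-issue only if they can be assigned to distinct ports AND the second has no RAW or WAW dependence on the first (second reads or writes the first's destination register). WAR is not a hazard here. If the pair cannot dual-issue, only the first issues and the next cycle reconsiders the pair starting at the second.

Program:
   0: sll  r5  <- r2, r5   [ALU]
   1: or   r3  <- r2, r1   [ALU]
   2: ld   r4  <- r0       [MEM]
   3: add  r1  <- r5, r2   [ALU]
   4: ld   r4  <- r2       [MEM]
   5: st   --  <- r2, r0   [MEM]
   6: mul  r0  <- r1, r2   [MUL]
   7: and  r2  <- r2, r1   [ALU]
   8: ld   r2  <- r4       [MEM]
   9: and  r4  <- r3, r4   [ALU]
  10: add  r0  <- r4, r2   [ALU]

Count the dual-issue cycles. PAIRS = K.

t=0 i0/i1:sll.ALU;or.ALU ; dual
t=1 i2/i3:ld.MEM;add.ALU ; dual
t=2 i4:ld.MEM ; no-port MEM/MEM
t=3 i5/i6:st.MEM;mul.MUL ; dual
t=4 i7:and.ALU ; WAW r2
t=5 i8/i9:ld.MEM;and.ALU ; dual
t=6 i10:add.ALU ; tail

PAIRS = 4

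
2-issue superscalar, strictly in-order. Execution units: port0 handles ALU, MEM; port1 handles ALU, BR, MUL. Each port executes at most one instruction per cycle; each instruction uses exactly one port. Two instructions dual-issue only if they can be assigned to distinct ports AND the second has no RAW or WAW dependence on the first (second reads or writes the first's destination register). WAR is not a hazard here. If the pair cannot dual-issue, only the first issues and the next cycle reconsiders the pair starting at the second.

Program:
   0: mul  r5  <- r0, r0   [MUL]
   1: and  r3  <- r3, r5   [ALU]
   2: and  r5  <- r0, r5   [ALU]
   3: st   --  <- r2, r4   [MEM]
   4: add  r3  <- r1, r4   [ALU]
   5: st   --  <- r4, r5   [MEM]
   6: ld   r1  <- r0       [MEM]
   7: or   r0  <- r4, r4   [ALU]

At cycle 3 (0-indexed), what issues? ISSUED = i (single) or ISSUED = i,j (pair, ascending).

t=0 i0:mul.MUL ; RAW r5
t=1 i1/i2:and.ALU and.ALU ; 2-wide
t=2 i3/i4:st.MEM add.ALU ; 2-wide
t=3 i5:st.MEM ; no-port MEM/MEM
t=4 i6/i7:ld.MEM or.ALU ; 2-wide

ISSUED = 5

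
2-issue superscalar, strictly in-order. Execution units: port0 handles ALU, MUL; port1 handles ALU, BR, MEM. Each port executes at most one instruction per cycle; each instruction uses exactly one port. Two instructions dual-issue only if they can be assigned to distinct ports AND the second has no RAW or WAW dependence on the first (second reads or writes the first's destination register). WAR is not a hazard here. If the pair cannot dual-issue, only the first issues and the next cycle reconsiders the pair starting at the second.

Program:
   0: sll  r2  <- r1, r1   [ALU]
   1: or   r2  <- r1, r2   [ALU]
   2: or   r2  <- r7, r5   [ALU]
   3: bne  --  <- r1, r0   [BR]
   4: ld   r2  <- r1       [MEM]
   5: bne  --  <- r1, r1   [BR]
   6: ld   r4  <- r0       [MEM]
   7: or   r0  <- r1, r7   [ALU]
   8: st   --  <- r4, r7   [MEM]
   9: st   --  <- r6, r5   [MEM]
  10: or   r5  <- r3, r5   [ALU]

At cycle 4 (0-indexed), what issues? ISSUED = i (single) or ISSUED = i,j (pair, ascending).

ISSUED = 5

#0 head=0: sll.ALU i0 RAW+WAW r2
#1 head=1: or.ALU i1 WAW r2
#2 head=2: or.ALU bne.BR i2,i3 dual
#3 head=4: ld.MEM i4 no-port MEM/BR
#4 head=5: bne.BR i5 no-port BR/MEM
#5 head=6: ld.MEM or.ALU i6,i7 dual
#6 head=8: st.MEM i8 no-port MEM/MEM
#7 head=9: st.MEM or.ALU i9,i10 dual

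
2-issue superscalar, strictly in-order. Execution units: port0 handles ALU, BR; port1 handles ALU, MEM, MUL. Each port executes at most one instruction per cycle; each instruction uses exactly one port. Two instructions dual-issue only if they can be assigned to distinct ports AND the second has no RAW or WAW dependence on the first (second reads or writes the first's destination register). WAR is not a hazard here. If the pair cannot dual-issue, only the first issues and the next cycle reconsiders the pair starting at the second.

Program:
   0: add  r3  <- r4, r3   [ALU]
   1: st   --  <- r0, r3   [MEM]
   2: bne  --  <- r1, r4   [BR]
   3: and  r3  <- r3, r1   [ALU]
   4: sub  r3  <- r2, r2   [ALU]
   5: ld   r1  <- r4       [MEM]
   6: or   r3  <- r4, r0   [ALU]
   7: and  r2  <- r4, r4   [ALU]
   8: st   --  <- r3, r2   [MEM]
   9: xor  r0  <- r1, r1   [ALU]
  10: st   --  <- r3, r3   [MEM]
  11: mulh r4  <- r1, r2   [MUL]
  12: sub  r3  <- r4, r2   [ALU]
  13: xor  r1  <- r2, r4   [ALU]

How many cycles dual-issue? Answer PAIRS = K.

PAIRS = 5

#0 head=0: add i0 RAW r3
#1 head=1: st+bne i1&i2 dual
#2 head=3: and i3 WAW r3
#3 head=4: sub+ld i4&i5 dual
#4 head=6: or+and i6&i7 dual
#5 head=8: st+xor i8&i9 dual
#6 head=10: st i10 no-port MEM/MUL
#7 head=11: mulh i11 RAW r4
#8 head=12: sub+xor i12&i13 dual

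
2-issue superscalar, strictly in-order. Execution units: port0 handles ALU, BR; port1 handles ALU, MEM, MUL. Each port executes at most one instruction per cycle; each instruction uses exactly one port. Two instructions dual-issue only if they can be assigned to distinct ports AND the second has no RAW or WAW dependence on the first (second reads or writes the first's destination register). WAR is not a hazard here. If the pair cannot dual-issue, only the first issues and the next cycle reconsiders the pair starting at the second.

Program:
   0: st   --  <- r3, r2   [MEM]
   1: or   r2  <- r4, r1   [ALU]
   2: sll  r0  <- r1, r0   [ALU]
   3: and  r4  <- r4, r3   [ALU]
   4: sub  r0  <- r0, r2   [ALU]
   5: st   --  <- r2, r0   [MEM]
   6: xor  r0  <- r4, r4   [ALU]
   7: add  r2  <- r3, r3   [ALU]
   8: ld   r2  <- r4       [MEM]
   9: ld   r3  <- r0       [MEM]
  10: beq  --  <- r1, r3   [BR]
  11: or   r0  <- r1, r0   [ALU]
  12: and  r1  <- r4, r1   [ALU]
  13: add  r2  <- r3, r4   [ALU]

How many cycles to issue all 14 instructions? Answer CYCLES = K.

t=0 i0&i1:st.MEM+or.ALU ; pair
t=1 i2&i3:sll.ALU+and.ALU ; pair
t=2 i4:sub.ALU ; RAW r0
t=3 i5&i6:st.MEM+xor.ALU ; pair
t=4 i7:add.ALU ; WAW r2
t=5 i8:ld.MEM ; no-port MEM/MEM
t=6 i9:ld.MEM ; RAW r3
t=7 i10&i11:beq.BR+or.ALU ; pair
t=8 i12&i13:and.ALU+add.ALU ; pair

CYCLES = 9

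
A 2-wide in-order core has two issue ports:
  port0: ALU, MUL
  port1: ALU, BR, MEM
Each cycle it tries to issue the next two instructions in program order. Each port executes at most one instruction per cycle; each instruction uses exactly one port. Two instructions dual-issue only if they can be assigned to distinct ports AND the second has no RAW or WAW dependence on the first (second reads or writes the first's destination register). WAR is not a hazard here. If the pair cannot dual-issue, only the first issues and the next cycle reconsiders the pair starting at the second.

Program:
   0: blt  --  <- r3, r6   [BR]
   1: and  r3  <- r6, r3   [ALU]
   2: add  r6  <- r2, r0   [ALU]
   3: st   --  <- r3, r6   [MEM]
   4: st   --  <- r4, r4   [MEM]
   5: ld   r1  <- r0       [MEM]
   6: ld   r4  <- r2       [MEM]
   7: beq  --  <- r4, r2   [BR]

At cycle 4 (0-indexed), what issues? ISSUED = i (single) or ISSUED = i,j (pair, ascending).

ISSUED = 5

#0 head=0: blt and i0&i1 pair
#1 head=2: add i2 RAW r6
#2 head=3: st i3 no-port MEM/MEM
#3 head=4: st i4 no-port MEM/MEM
#4 head=5: ld i5 no-port MEM/MEM
#5 head=6: ld i6 no-port MEM/BR
#6 head=7: beq i7 tail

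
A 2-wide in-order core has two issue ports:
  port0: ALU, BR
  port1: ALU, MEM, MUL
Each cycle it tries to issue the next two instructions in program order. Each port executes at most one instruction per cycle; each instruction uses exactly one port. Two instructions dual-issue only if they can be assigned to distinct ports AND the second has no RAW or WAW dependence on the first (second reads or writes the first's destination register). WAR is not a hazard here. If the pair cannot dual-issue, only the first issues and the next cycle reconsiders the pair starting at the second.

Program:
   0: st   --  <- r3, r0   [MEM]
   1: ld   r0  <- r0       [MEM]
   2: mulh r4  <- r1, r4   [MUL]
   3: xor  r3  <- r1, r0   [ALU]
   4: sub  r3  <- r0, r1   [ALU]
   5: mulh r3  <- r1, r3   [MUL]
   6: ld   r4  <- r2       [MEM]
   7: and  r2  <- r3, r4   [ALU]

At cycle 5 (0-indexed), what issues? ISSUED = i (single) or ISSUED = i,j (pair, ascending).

t=0 i0:st.MEM ; no-port MEM/MEM
t=1 i1:ld.MEM ; no-port MEM/MUL
t=2 i2+i3:mulh.MUL/xor.ALU ; 2-wide
t=3 i4:sub.ALU ; RAW+WAW r3
t=4 i5:mulh.MUL ; no-port MUL/MEM
t=5 i6:ld.MEM ; RAW r4
t=6 i7:and.ALU ; tail

ISSUED = 6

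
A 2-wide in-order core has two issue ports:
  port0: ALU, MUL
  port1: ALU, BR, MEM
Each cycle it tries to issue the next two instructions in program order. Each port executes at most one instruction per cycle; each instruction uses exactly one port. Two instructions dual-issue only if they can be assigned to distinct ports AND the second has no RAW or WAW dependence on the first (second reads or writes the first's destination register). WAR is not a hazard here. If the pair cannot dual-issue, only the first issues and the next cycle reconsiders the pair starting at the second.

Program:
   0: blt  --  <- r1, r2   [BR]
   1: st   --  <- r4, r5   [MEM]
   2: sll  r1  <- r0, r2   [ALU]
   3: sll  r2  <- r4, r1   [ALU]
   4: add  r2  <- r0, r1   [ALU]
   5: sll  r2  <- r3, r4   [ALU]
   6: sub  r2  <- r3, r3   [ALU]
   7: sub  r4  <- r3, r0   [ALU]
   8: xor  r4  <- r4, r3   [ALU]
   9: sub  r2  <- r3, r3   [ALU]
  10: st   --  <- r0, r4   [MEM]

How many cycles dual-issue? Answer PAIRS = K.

PAIRS = 3

#0 head=0: blt.BR i0 no-port BR/MEM
#1 head=1: st.MEM;sll.ALU i1/i2 dual
#2 head=3: sll.ALU i3 WAW r2
#3 head=4: add.ALU i4 WAW r2
#4 head=5: sll.ALU i5 WAW r2
#5 head=6: sub.ALU;sub.ALU i6/i7 dual
#6 head=8: xor.ALU;sub.ALU i8/i9 dual
#7 head=10: st.MEM i10 tail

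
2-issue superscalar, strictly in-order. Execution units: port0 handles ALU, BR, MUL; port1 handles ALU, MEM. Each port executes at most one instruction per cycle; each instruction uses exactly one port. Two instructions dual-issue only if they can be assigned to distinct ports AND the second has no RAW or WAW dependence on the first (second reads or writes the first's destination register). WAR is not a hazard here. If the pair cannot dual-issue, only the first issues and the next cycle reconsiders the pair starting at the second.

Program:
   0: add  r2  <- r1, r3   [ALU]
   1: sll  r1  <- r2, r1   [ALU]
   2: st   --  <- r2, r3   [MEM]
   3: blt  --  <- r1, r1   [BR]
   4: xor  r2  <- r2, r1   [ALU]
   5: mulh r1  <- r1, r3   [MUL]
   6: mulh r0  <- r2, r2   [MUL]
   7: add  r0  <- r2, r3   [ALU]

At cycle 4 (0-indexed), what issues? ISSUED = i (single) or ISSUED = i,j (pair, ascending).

ISSUED = 6

0. add @i0  | RAW r2
1. sll st @i1+i2  | pair
2. blt xor @i3+i4  | pair
3. mulh @i5  | no-port MUL/MUL
4. mulh @i6  | WAW r0
5. add @i7  | tail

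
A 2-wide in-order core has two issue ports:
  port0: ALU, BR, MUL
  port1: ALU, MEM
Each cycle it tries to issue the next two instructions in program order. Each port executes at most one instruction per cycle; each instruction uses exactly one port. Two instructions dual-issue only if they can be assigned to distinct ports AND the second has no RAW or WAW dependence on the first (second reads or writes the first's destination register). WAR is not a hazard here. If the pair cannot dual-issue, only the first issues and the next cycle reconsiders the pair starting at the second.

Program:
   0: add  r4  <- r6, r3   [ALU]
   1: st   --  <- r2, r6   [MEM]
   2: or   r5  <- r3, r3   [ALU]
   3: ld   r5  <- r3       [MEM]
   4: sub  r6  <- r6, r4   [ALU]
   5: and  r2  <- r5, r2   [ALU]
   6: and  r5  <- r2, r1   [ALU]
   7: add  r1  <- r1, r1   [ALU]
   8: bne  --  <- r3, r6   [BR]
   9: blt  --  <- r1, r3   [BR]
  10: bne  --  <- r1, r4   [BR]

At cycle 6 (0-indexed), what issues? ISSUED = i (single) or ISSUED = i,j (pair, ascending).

ISSUED = 9

[0] i0/i1  add.ALU;st.MEM  -- 2-wide
[1] i2  or.ALU  -- WAW r5
[2] i3/i4  ld.MEM;sub.ALU  -- 2-wide
[3] i5  and.ALU  -- RAW r2
[4] i6/i7  and.ALU;add.ALU  -- 2-wide
[5] i8  bne.BR  -- no-port BR/BR
[6] i9  blt.BR  -- no-port BR/BR
[7] i10  bne.BR  -- tail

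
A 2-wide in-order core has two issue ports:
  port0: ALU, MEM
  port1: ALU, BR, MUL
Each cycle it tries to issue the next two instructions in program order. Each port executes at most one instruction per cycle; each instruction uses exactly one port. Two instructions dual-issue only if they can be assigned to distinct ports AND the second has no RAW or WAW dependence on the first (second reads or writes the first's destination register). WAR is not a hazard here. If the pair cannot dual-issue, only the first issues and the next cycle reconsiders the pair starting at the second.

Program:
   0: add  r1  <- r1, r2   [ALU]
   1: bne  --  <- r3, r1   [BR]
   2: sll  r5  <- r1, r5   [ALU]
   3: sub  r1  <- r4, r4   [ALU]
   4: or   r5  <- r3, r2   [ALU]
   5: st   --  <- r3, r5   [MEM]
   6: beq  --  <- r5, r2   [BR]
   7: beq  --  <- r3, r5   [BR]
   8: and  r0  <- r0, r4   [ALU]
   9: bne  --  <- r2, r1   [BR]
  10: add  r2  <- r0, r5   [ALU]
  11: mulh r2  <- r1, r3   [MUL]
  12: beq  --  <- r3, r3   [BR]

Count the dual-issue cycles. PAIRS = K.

PAIRS = 5

#0 head=0: add i0 RAW r1
#1 head=1: bne sll i1+i2 dual
#2 head=3: sub or i3+i4 dual
#3 head=5: st beq i5+i6 dual
#4 head=7: beq and i7+i8 dual
#5 head=9: bne add i9+i10 dual
#6 head=11: mulh i11 no-port MUL/BR
#7 head=12: beq i12 tail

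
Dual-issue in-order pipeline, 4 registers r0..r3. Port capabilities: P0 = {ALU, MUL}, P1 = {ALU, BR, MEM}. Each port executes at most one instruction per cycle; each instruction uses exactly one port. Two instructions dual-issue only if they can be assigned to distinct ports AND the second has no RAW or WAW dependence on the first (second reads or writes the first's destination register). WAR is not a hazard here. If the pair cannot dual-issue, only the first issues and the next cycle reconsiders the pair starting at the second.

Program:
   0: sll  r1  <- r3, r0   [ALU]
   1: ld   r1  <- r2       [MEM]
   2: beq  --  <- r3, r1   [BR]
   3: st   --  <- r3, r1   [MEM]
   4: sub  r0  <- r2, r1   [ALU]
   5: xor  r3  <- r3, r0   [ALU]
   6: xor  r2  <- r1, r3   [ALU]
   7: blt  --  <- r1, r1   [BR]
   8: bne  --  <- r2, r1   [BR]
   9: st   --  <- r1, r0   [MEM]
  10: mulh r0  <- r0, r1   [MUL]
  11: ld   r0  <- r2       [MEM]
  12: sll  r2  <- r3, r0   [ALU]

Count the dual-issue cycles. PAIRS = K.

c0: i0 sll.ALU  WAW r1
c1: i1 ld.MEM  no-port MEM/BR
c2: i2 beq.BR  no-port BR/MEM
c3: i3+i4 st.MEM sub.ALU  pair
c4: i5 xor.ALU  RAW r3
c5: i6+i7 xor.ALU blt.BR  pair
c6: i8 bne.BR  no-port BR/MEM
c7: i9+i10 st.MEM mulh.MUL  pair
c8: i11 ld.MEM  RAW r0
c9: i12 sll.ALU  tail

PAIRS = 3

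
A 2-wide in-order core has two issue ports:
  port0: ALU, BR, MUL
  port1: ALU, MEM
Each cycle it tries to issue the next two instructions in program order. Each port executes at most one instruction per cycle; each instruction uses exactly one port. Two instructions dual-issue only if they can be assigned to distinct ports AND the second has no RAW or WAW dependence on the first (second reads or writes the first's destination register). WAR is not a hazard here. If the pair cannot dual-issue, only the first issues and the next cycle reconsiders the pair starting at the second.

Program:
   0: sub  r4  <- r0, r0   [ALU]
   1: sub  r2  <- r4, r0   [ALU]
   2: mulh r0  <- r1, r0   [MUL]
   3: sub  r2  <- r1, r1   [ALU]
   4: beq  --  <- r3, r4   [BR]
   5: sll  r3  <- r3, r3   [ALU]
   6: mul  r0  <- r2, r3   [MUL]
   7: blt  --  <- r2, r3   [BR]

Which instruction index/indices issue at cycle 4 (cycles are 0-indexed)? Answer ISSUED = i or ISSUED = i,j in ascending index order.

ISSUED = 6

#0 head=0: sub i0 RAW r4
#1 head=1: sub/mulh i1,i2 dual
#2 head=3: sub/beq i3,i4 dual
#3 head=5: sll i5 RAW r3
#4 head=6: mul i6 no-port MUL/BR
#5 head=7: blt i7 tail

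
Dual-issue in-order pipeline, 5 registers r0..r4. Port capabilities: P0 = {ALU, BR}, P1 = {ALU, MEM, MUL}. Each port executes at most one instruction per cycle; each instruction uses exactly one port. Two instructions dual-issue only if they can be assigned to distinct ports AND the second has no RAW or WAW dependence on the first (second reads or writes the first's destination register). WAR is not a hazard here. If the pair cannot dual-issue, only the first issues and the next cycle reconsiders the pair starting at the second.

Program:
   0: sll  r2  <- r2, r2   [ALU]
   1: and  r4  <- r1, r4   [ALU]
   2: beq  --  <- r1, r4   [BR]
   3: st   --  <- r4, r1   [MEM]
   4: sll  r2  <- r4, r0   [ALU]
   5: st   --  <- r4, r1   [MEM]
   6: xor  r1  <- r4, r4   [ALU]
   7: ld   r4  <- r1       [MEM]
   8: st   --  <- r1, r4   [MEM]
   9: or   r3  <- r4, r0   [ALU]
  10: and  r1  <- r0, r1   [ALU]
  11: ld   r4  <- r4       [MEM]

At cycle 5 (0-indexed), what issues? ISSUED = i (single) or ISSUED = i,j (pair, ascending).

  cy0 -> i0&i1 (sll.ALU;and.ALU) dual
  cy1 -> i2&i3 (beq.BR;st.MEM) dual
  cy2 -> i4&i5 (sll.ALU;st.MEM) dual
  cy3 -> i6 (xor.ALU) RAW r1
  cy4 -> i7 (ld.MEM) no-port MEM/MEM
  cy5 -> i8&i9 (st.MEM;or.ALU) dual
  cy6 -> i10&i11 (and.ALU;ld.MEM) dual

ISSUED = 8,9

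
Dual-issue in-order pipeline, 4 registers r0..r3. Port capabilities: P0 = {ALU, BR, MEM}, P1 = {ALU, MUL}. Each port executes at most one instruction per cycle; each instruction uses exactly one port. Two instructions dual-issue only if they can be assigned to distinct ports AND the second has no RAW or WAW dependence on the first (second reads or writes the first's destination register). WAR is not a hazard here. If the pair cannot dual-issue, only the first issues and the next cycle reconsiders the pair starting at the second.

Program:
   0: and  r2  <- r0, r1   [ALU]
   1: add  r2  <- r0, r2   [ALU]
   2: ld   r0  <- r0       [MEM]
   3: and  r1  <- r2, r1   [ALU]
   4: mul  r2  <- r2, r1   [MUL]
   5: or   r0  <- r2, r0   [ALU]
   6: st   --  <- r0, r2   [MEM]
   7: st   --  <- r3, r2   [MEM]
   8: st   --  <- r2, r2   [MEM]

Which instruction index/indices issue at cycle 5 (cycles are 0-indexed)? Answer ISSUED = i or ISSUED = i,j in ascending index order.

[0] i0  and  -- RAW+WAW r2
[1] i1/i2  add ld  -- pair
[2] i3  and  -- RAW r1
[3] i4  mul  -- RAW r2
[4] i5  or  -- RAW r0
[5] i6  st  -- no-port MEM/MEM
[6] i7  st  -- no-port MEM/MEM
[7] i8  st  -- tail

ISSUED = 6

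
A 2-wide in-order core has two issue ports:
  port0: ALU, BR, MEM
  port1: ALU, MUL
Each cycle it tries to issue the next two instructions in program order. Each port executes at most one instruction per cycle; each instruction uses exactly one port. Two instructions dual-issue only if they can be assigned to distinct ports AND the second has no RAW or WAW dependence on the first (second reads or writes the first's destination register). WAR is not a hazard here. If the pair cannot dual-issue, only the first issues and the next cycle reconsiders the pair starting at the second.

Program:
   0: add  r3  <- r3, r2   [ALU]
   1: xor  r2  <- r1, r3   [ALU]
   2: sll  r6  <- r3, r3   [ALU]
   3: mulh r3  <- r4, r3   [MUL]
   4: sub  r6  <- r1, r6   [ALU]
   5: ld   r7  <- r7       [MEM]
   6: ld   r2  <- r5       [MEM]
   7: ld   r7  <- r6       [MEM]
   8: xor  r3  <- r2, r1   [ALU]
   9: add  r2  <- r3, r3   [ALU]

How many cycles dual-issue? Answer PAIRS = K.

PAIRS = 3

#0 head=0: add.ALU i0 RAW r3
#1 head=1: xor.ALU sll.ALU i1/i2 dual
#2 head=3: mulh.MUL sub.ALU i3/i4 dual
#3 head=5: ld.MEM i5 no-port MEM/MEM
#4 head=6: ld.MEM i6 no-port MEM/MEM
#5 head=7: ld.MEM xor.ALU i7/i8 dual
#6 head=9: add.ALU i9 tail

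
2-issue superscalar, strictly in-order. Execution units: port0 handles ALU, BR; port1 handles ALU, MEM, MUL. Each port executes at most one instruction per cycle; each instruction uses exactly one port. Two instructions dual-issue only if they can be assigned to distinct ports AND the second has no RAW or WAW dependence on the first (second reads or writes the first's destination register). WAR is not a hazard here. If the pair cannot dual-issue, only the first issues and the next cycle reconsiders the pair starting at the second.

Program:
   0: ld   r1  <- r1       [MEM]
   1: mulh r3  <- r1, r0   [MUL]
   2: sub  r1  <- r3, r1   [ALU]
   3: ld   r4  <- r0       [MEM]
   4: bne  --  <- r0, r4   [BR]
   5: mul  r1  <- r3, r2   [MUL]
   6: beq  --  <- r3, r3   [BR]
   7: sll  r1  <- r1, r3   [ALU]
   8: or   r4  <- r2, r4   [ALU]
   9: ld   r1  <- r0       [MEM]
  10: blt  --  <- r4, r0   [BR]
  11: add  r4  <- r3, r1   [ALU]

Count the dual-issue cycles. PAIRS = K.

c0: i0 ld.MEM  no-port MEM/MUL
c1: i1 mulh.MUL  RAW r3
c2: i2/i3 sub.ALU;ld.MEM  dual
c3: i4/i5 bne.BR;mul.MUL  dual
c4: i6/i7 beq.BR;sll.ALU  dual
c5: i8/i9 or.ALU;ld.MEM  dual
c6: i10/i11 blt.BR;add.ALU  dual

PAIRS = 5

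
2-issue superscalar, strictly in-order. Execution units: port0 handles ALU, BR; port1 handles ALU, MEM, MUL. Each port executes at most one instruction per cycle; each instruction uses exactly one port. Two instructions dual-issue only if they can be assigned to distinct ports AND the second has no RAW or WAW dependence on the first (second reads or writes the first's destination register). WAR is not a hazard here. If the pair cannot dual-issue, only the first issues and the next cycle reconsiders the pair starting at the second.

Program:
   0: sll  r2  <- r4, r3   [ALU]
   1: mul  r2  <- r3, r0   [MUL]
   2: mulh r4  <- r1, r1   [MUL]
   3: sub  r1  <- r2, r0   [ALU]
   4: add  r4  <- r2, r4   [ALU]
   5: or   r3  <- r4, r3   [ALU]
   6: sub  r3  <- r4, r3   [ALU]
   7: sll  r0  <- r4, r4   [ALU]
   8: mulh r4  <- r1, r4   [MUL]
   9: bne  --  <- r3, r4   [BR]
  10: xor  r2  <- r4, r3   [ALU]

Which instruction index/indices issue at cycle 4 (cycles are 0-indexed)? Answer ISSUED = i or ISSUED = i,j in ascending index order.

ISSUED = 5

[0] i0  sll.ALU  -- WAW r2
[1] i1  mul.MUL  -- no-port MUL/MUL
[2] i2&i3  mulh.MUL sub.ALU  -- pair
[3] i4  add.ALU  -- RAW r4
[4] i5  or.ALU  -- RAW+WAW r3
[5] i6&i7  sub.ALU sll.ALU  -- pair
[6] i8  mulh.MUL  -- RAW r4
[7] i9&i10  bne.BR xor.ALU  -- pair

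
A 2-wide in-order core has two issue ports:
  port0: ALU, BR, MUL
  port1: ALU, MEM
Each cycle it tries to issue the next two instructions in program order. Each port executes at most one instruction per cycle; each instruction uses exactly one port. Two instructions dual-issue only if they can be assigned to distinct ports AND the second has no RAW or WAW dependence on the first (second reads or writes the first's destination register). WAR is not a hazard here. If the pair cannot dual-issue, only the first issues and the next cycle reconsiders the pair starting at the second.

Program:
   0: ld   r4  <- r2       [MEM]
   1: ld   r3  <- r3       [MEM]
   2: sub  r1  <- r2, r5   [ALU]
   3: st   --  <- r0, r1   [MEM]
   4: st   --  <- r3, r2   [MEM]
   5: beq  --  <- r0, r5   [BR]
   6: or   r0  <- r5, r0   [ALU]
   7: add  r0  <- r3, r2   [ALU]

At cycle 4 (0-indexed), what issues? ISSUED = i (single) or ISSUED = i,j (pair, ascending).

#0 head=0: ld.MEM i0 no-port MEM/MEM
#1 head=1: ld.MEM/sub.ALU i1/i2 pair
#2 head=3: st.MEM i3 no-port MEM/MEM
#3 head=4: st.MEM/beq.BR i4/i5 pair
#4 head=6: or.ALU i6 WAW r0
#5 head=7: add.ALU i7 tail

ISSUED = 6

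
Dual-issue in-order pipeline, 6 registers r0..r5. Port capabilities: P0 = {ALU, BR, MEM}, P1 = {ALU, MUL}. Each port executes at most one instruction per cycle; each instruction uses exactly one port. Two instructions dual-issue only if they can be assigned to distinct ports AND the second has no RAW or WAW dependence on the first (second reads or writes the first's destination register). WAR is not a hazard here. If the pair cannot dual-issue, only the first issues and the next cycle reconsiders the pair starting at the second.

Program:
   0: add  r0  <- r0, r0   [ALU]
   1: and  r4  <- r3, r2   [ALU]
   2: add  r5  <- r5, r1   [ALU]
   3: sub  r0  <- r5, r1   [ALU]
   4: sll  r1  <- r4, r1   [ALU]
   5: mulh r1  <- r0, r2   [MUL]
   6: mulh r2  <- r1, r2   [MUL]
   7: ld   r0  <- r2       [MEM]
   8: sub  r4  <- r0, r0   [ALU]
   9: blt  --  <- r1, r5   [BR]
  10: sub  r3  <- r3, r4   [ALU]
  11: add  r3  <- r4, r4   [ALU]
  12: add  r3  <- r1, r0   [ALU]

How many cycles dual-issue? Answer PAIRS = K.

#0 head=0: add.ALU;and.ALU i0/i1 pair
#1 head=2: add.ALU i2 RAW r5
#2 head=3: sub.ALU;sll.ALU i3/i4 pair
#3 head=5: mulh.MUL i5 no-port MUL/MUL
#4 head=6: mulh.MUL i6 RAW r2
#5 head=7: ld.MEM i7 RAW r0
#6 head=8: sub.ALU;blt.BR i8/i9 pair
#7 head=10: sub.ALU i10 WAW r3
#8 head=11: add.ALU i11 WAW r3
#9 head=12: add.ALU i12 tail

PAIRS = 3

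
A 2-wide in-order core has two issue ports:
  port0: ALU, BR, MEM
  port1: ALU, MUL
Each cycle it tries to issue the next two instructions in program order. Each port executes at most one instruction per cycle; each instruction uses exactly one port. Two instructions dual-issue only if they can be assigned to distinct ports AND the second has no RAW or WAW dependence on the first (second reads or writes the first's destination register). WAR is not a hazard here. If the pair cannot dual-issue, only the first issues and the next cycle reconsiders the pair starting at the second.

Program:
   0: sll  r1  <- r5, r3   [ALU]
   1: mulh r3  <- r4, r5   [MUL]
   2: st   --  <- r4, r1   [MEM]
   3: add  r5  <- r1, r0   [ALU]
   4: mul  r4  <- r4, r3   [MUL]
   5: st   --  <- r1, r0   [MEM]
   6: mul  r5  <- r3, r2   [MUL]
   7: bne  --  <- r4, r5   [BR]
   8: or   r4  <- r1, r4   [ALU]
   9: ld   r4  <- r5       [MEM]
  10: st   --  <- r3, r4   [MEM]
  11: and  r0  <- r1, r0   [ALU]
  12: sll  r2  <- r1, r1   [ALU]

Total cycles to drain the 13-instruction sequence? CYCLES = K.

CYCLES = 8

c0: i0+i1 sll.ALU+mulh.MUL  2-wide
c1: i2+i3 st.MEM+add.ALU  2-wide
c2: i4+i5 mul.MUL+st.MEM  2-wide
c3: i6 mul.MUL  RAW r5
c4: i7+i8 bne.BR+or.ALU  2-wide
c5: i9 ld.MEM  no-port MEM/MEM
c6: i10+i11 st.MEM+and.ALU  2-wide
c7: i12 sll.ALU  tail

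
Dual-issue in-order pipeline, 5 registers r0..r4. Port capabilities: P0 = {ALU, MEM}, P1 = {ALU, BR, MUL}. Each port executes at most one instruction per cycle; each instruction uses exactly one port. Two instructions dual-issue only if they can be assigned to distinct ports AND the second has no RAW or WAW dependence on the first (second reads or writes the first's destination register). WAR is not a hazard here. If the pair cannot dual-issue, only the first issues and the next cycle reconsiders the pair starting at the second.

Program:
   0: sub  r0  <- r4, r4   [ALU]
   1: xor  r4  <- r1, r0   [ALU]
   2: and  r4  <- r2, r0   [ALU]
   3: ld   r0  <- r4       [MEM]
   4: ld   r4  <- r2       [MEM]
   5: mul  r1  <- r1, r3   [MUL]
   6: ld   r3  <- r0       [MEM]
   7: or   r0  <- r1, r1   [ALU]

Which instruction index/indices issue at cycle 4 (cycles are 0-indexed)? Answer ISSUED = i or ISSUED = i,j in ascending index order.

c0: i0 sub  RAW r0
c1: i1 xor  WAW r4
c2: i2 and  RAW r4
c3: i3 ld  no-port MEM/MEM
c4: i4/i5 ld/mul  pair
c5: i6/i7 ld/or  pair

ISSUED = 4,5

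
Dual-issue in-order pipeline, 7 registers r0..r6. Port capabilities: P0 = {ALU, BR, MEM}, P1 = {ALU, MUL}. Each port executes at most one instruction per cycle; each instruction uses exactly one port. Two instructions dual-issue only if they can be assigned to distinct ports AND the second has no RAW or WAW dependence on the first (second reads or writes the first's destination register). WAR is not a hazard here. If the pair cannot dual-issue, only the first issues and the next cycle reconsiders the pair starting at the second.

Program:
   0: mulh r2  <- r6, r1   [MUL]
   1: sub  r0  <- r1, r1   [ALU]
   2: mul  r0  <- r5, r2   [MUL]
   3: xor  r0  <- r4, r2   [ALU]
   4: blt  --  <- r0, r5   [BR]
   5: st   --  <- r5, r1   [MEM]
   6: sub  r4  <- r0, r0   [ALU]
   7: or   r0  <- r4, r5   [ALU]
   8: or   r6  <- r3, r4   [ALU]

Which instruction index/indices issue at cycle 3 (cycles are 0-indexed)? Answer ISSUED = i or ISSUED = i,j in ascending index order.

c0: i0,i1 mulh.MUL/sub.ALU  pair
c1: i2 mul.MUL  WAW r0
c2: i3 xor.ALU  RAW r0
c3: i4 blt.BR  no-port BR/MEM
c4: i5,i6 st.MEM/sub.ALU  pair
c5: i7,i8 or.ALU/or.ALU  pair

ISSUED = 4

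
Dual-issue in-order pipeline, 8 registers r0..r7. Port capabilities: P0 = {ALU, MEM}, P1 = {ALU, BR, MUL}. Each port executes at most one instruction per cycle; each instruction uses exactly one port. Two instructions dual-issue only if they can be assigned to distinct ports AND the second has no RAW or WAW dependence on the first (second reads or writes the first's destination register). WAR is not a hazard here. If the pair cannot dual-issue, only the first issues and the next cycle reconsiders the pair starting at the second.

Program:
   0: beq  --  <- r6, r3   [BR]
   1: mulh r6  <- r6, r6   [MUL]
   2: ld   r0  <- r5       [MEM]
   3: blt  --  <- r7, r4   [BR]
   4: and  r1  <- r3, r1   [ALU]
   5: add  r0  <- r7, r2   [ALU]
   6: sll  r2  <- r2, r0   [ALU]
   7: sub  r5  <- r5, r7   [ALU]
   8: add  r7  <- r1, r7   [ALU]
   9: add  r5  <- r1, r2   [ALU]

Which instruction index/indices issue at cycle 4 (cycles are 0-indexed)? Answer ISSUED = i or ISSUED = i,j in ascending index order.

  cy0 -> i0 (beq) no-port BR/MUL
  cy1 -> i1+i2 (mulh+ld) dual
  cy2 -> i3+i4 (blt+and) dual
  cy3 -> i5 (add) RAW r0
  cy4 -> i6+i7 (sll+sub) dual
  cy5 -> i8+i9 (add+add) dual

ISSUED = 6,7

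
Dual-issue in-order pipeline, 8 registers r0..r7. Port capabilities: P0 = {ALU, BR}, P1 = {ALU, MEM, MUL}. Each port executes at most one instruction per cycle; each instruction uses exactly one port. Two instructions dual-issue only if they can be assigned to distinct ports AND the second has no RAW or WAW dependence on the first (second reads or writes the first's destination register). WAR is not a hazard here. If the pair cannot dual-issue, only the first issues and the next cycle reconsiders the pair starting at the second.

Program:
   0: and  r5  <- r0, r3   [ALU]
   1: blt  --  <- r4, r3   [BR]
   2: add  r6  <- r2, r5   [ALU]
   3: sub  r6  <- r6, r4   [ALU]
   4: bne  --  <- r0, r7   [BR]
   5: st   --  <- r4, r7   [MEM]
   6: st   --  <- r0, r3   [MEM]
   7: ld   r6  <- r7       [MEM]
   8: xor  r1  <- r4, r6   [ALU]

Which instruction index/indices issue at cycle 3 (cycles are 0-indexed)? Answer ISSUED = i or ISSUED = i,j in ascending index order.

#0 head=0: and+blt i0,i1 dual
#1 head=2: add i2 RAW+WAW r6
#2 head=3: sub+bne i3,i4 dual
#3 head=5: st i5 no-port MEM/MEM
#4 head=6: st i6 no-port MEM/MEM
#5 head=7: ld i7 RAW r6
#6 head=8: xor i8 tail

ISSUED = 5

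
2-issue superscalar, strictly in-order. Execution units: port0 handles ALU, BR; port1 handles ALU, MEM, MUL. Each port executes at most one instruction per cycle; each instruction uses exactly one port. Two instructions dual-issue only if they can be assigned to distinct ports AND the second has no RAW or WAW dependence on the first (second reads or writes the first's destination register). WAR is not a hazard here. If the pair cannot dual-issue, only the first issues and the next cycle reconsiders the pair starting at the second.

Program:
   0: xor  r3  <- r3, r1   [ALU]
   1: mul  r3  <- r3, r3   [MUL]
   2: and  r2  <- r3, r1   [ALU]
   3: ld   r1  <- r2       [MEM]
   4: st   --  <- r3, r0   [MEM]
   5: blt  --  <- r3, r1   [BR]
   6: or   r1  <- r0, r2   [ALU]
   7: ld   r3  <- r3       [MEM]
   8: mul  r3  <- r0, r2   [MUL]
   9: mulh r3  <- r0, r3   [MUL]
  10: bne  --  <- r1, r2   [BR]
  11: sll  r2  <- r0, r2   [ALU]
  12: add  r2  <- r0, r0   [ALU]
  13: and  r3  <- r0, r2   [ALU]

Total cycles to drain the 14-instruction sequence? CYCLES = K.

CYCLES = 11

[0] i0  xor  -- RAW+WAW r3
[1] i1  mul  -- RAW r3
[2] i2  and  -- RAW r2
[3] i3  ld  -- no-port MEM/MEM
[4] i4,i5  st;blt  -- dual
[5] i6,i7  or;ld  -- dual
[6] i8  mul  -- no-port MUL/MUL
[7] i9,i10  mulh;bne  -- dual
[8] i11  sll  -- WAW r2
[9] i12  add  -- RAW r2
[10] i13  and  -- tail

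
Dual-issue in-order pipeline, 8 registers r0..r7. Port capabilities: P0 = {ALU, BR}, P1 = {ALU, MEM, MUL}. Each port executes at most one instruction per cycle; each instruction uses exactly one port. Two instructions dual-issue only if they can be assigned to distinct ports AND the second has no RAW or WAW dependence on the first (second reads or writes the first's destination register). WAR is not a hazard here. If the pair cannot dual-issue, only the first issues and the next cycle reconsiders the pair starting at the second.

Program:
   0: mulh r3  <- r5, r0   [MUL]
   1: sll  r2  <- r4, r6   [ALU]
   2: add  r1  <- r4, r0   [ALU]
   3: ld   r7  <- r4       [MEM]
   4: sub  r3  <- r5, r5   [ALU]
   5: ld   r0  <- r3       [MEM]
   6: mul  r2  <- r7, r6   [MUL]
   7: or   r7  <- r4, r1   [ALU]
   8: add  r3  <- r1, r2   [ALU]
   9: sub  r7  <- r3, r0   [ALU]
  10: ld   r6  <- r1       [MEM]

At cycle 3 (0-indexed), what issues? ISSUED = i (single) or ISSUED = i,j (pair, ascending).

ISSUED = 5

#0 head=0: mulh.MUL;sll.ALU i0+i1 dual
#1 head=2: add.ALU;ld.MEM i2+i3 dual
#2 head=4: sub.ALU i4 RAW r3
#3 head=5: ld.MEM i5 no-port MEM/MUL
#4 head=6: mul.MUL;or.ALU i6+i7 dual
#5 head=8: add.ALU i8 RAW r3
#6 head=9: sub.ALU;ld.MEM i9+i10 dual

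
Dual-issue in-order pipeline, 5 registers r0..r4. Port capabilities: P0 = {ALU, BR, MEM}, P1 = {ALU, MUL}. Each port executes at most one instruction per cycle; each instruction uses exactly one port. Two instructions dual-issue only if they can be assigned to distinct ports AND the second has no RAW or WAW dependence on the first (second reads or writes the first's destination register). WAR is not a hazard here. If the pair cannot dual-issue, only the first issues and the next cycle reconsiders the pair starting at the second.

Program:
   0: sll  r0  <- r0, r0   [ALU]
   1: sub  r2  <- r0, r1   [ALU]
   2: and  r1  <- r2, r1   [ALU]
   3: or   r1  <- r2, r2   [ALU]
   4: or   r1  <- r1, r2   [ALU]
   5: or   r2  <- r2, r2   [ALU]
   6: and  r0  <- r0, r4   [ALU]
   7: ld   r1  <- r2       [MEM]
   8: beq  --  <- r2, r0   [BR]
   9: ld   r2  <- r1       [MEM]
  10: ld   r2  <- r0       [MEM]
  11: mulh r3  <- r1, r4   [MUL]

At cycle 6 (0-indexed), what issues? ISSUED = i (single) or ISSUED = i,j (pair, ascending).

ISSUED = 8

[0] i0  sll.ALU  -- RAW r0
[1] i1  sub.ALU  -- RAW r2
[2] i2  and.ALU  -- WAW r1
[3] i3  or.ALU  -- RAW+WAW r1
[4] i4&i5  or.ALU;or.ALU  -- 2-wide
[5] i6&i7  and.ALU;ld.MEM  -- 2-wide
[6] i8  beq.BR  -- no-port BR/MEM
[7] i9  ld.MEM  -- no-port MEM/MEM
[8] i10&i11  ld.MEM;mulh.MUL  -- 2-wide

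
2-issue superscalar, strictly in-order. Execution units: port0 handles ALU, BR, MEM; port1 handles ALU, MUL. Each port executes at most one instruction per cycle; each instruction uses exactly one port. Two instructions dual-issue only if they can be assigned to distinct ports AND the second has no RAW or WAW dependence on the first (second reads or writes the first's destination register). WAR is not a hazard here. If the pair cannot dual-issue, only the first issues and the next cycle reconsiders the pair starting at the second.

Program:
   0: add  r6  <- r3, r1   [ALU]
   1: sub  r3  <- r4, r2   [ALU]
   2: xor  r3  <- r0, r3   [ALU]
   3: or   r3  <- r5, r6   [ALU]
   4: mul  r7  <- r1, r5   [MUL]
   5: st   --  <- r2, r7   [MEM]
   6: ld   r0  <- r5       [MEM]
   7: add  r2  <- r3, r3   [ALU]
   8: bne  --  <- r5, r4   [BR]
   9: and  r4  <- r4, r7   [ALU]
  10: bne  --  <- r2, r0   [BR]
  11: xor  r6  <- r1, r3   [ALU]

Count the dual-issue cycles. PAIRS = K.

PAIRS = 5

  cy0 -> i0,i1 (add;sub) dual
  cy1 -> i2 (xor) WAW r3
  cy2 -> i3,i4 (or;mul) dual
  cy3 -> i5 (st) no-port MEM/MEM
  cy4 -> i6,i7 (ld;add) dual
  cy5 -> i8,i9 (bne;and) dual
  cy6 -> i10,i11 (bne;xor) dual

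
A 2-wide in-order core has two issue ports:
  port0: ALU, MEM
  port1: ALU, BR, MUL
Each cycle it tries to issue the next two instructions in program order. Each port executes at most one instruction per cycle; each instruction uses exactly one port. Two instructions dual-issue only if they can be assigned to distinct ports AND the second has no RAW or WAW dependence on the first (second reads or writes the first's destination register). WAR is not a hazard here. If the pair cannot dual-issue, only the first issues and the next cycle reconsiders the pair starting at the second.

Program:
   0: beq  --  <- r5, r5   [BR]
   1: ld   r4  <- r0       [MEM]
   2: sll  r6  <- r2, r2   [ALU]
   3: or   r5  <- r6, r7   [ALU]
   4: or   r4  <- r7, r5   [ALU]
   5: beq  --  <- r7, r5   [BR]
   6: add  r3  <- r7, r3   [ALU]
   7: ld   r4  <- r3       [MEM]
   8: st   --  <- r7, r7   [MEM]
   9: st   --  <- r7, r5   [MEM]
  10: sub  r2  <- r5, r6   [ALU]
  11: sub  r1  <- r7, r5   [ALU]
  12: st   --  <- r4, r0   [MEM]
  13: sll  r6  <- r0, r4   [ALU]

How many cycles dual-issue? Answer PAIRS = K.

[0] i0&i1  beq.BR/ld.MEM  -- dual
[1] i2  sll.ALU  -- RAW r6
[2] i3  or.ALU  -- RAW r5
[3] i4&i5  or.ALU/beq.BR  -- dual
[4] i6  add.ALU  -- RAW r3
[5] i7  ld.MEM  -- no-port MEM/MEM
[6] i8  st.MEM  -- no-port MEM/MEM
[7] i9&i10  st.MEM/sub.ALU  -- dual
[8] i11&i12  sub.ALU/st.MEM  -- dual
[9] i13  sll.ALU  -- tail

PAIRS = 4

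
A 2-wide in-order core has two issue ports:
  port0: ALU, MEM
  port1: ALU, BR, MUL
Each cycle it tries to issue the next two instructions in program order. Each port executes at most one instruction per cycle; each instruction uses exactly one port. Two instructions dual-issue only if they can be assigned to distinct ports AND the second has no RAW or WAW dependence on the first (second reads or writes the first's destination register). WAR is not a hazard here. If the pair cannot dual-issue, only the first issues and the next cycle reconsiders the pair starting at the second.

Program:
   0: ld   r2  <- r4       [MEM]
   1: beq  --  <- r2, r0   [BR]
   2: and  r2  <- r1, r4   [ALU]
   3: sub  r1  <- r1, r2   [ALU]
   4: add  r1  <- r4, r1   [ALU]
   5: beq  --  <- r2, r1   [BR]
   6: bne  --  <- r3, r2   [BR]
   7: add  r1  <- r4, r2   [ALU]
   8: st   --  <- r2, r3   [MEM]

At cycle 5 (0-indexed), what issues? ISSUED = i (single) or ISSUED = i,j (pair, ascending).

ISSUED = 6,7

#0 head=0: ld i0 RAW r2
#1 head=1: beq+and i1/i2 dual
#2 head=3: sub i3 RAW+WAW r1
#3 head=4: add i4 RAW r1
#4 head=5: beq i5 no-port BR/BR
#5 head=6: bne+add i6/i7 dual
#6 head=8: st i8 tail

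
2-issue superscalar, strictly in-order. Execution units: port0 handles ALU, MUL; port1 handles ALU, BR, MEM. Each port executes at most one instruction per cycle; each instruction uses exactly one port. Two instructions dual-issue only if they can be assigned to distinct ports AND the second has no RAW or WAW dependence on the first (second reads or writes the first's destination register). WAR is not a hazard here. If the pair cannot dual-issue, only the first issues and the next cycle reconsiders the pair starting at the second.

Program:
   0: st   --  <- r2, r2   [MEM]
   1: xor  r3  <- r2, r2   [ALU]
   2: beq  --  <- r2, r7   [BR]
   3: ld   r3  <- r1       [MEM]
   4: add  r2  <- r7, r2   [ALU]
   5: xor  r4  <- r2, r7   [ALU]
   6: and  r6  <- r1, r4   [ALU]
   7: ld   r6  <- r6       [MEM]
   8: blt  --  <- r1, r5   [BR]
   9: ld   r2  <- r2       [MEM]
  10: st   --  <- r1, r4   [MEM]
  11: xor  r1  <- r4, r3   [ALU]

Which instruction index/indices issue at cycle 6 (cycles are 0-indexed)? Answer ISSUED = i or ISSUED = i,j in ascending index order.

#0 head=0: st xor i0/i1 dual
#1 head=2: beq i2 no-port BR/MEM
#2 head=3: ld add i3/i4 dual
#3 head=5: xor i5 RAW r4
#4 head=6: and i6 RAW+WAW r6
#5 head=7: ld i7 no-port MEM/BR
#6 head=8: blt i8 no-port BR/MEM
#7 head=9: ld i9 no-port MEM/MEM
#8 head=10: st xor i10/i11 dual

ISSUED = 8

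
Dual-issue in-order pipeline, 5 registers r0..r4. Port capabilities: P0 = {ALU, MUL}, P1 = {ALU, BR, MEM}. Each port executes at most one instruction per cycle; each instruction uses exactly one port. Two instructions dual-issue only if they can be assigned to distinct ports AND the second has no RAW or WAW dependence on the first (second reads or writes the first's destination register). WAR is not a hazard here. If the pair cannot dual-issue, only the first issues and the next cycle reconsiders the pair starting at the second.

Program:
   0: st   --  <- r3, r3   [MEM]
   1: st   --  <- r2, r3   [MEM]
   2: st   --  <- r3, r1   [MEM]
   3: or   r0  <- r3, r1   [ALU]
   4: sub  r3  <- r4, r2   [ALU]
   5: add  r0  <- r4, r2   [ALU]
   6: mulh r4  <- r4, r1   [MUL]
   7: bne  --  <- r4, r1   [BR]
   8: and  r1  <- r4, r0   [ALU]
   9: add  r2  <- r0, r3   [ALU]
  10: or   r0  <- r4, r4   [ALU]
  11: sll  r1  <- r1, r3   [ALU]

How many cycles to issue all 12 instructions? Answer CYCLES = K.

[0] i0  st.MEM  -- no-port MEM/MEM
[1] i1  st.MEM  -- no-port MEM/MEM
[2] i2+i3  st.MEM/or.ALU  -- dual
[3] i4+i5  sub.ALU/add.ALU  -- dual
[4] i6  mulh.MUL  -- RAW r4
[5] i7+i8  bne.BR/and.ALU  -- dual
[6] i9+i10  add.ALU/or.ALU  -- dual
[7] i11  sll.ALU  -- tail

CYCLES = 8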